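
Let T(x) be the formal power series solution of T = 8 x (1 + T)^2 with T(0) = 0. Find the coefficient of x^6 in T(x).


Apply the Lagrange inversion formula: if T = 8 x * phi(T) with phi(t) = (1 + t)^2, then [x^n] T = 8^n * (1/n) [t^(n-1)] phi(t)^n = 8^n * (1/n) [t^(n-1)] (1 + t)^(2n) = 8^n * (1/n) C(2n, n-1).
Using the identity C(2n, n-1) = C(2n, n) * n / (n+1), the unscaled factor equals C(2n, n) / (n+1) = C_n, the n-th Catalan number.
For n = 6: C_6 = C(12, 6) / 7 = 924/7 = 132.
With the 8^6 = 262144 factor, the coefficient is 262144 * 132 = 34603008.

34603008


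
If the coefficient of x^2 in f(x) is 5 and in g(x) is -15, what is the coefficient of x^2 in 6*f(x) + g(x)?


Scalar multiplication scales coefficients: 6 * 5 = 30.
Then add the g coefficient: 30 + -15
= 15

15


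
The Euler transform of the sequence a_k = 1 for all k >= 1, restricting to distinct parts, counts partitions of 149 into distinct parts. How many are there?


Partitions of 149 into distinct parts can be computed via generating function.
Product (1+x)(1+x^2)(1+x^3)...
The coefficient of x^149 = 18108418

18108418


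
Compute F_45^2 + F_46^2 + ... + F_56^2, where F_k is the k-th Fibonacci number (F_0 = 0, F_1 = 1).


There is a standard identity sum_{k=0}^{N} F_k^2 = F_N * F_{N+1} (proved inductively from the telescoping relation F_k^2 = F_k F_{k+1} - F_{k-1} F_k). Then
sum_{k=45}^{56} F_k^2 = F_56 F_57 - F_44 F_45.
Computing: F_56 = 225851433717, F_57 = 365435296162, F_44 = 701408733, F_45 = 1134903170.
Sum = 225851433717 * 365435296162 - 701408733 * 1134903170 = 82533289537989660110544.

82533289537989660110544


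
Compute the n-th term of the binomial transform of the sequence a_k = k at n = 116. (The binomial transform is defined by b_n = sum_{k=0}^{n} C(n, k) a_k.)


With a_k = k, b_n = sum_{k=0}^{n} C(n, k) k. Using k * C(n, k) = n * C(n-1, k-1) gives b_n = n * sum_{k>=1} C(n-1, k-1) = n * 2^(n-1).
For n = 116: 116 * 2^115 = 116 * 41538374868278621028243970633760768 = 4818451484720320039276300593516249088.

4818451484720320039276300593516249088


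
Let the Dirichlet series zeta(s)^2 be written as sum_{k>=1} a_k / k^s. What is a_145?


The Dirichlet convolution of the constant function 1 with itself gives (1 * 1)(k) = sum_{d | k} 1 = d(k), the number of positive divisors of k.
Since zeta(s) = sum_{k>=1} 1/k^s, we have zeta(s)^2 = sum_{k>=1} d(k)/k^s, so a_k = d(k).
For k = 145: the divisors are 1, 5, 29, 145.
Count = 4.

4


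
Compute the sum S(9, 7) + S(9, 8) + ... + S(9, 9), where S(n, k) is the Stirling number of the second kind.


By definition, S(n, k) counts partitions of an n-set into exactly k nonempty blocks.
Computing row n = 9 for k = 7..9:
S(9, k): 462, 36, 1
Sum = 499.

499


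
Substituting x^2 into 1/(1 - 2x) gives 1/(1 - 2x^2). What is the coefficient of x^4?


The coefficient of x^(2m) in 1/(1 - 2x^2) is 2^m.
With n = 4 = 2*2, the coefficient is 2^2 = 4.

4


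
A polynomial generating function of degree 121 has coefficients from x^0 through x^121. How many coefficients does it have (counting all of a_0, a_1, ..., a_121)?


A polynomial of degree 121 takes the form a_0 + a_1 x + ... + a_121 x^121.
The number of coefficients is 121 + 1 = 122.

122


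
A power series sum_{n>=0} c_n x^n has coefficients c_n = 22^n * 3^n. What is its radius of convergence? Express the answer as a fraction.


By the root test (Cauchy-Hadamard), the radius is R = 1 / limsup_n |c_n|^(1/n).
Here |c_n|^(1/n) = (22^n * 3^n)^(1/n) = 22 * 3 = 66 for all n.
So R = 1/66 = 1/66.

1/66


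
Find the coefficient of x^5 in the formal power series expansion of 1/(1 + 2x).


Write 1/(1 + c x) = 1/(1 - (-c) x) and apply the geometric-series identity
1/(1 - y) = sum_{k>=0} y^k to get 1/(1 + c x) = sum_{k>=0} (-c)^k x^k.
So the coefficient of x^k is (-c)^k = (-1)^k * c^k.
Here c = 2 and k = 5:
(-2)^5 = -1 * 32 = -32

-32


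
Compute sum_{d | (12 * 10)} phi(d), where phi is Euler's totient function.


First, 12 * 10 = 120. One classical identity is sum_{d | n} phi(d) = n (each k in [1, n] has a unique gcd with n, and among the k's with gcd(k, n) = n/d there are phi(d) of them). So the sum equals 120. We also verify directly:
Divisors of 120: 1, 2, 3, 4, 5, 6, 8, 10, 12, 15, 20, 24, 30, 40, 60, 120.
phi values: 1, 1, 2, 2, 4, 2, 4, 4, 4, 8, 8, 8, 8, 16, 16, 32.
Sum = 120.

120


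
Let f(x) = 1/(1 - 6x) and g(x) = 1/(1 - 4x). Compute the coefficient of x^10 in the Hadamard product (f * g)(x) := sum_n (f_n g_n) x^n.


f has coefficients f_k = 6^k and g has coefficients g_k = 4^k, so the Hadamard product has coefficient (f*g)_k = 6^k * 4^k = 24^k.
For k = 10: 24^10 = 63403380965376.

63403380965376


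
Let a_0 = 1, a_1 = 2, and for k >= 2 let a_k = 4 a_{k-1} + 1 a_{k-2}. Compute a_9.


Iterating the recurrence forward:
a_0 = 1
a_1 = 2
a_2 = 4*2 + 1*1 = 9
a_3 = 4*9 + 1*2 = 38
a_4 = 4*38 + 1*9 = 161
a_5 = 4*161 + 1*38 = 682
a_6 = 4*682 + 1*161 = 2889
a_7 = 4*2889 + 1*682 = 12238
a_8 = 4*12238 + 1*2889 = 51841
a_9 = 4*51841 + 1*12238 = 219602
So a_9 = 219602.

219602


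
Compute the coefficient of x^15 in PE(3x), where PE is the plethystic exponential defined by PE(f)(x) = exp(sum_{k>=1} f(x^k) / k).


With f(x) = 3x, the exponent is sum_{k>=1} 3 x^k / k = 3 * (-ln(1 - x)). Exponentiating:
PE(3x) = exp(-3 ln(1 - x)) = 1/(1 - x)^3.
By the negative binomial expansion, [x^n] 1/(1 - x)^3 = C(n + 2, 2).
For n = 15: C(17, 2) = 136.

136


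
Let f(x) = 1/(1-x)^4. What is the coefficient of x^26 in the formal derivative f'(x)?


Differentiate: d/dx [ 1/(1-x)^r ] = r / (1-x)^(r+1).
Here r = 4, so f'(x) = 4 / (1-x)^5.
The expansion of 1/(1-x)^(r+1) has coefficient of x^n equal to C(n+r, r).
So the coefficient of x^26 in f'(x) is
4 * C(30, 4) = 4 * 27405 = 109620

109620


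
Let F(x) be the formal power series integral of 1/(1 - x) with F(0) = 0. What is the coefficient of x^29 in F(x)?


1/(1 - x) = sum_{k>=0} x^k. Integrating termwise and using F(0) = 0 gives
F(x) = sum_{k>=0} x^(k+1) / (k+1) = sum_{m>=1} x^m / m = -ln(1 - x).
So the coefficient of x^29 is 1/29 = 1/29.

1/29


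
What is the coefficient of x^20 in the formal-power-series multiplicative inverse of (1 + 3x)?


The inverse is 1/(1 + 3x). Apply the geometric identity 1/(1 - y) = sum_{k>=0} y^k with y = -3x:
1/(1 + 3x) = sum_{k>=0} (-3)^k x^k.
So the coefficient of x^20 is (-3)^20 = 3486784401.

3486784401


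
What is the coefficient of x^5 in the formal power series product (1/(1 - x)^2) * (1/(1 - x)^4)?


Combine the factors: (1/(1 - x)^2) * (1/(1 - x)^4) = 1/(1 - x)^6.
Then use 1/(1 - x)^r = sum_{k>=0} C(k + r - 1, r - 1) x^k with r = 6 and k = 5:
C(10, 5) = 252.

252


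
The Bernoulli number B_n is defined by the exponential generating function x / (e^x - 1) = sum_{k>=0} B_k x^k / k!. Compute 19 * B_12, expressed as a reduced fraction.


Bernoulli numbers can also be computed recursively via B_0 = 1 and sum_{j=0}^{m} C(m+1, j) B_j = 0 for m >= 1. Odd-index Bernoulli numbers vanish for k >= 3.
Computing B_12 = -691/2730, so 19 * B_12 = 19 * -691/2730 = -13129/2730.

-13129/2730


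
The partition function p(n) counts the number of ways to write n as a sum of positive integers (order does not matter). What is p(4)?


Using the generating function prod_{k>=1} 1/(1-x^k), we compute p(4).
By dynamic programming over parts 1 through 4:
p(4) = 5

5


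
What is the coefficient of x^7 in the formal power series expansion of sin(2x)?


The Maclaurin series is sin(t) = sum_{k>=0} (-1)^k t^(2k+1) / (2k+1)!, so substituting t = 2x, only odd powers of x are nonzero, with coefficient of x^(2k+1) equal to (-1)^k 2^(2k+1) / (2k+1)!.
Write 7 = 2*3 + 1, giving the coefficient (-1)^3 * 2^7 / 7! = -128/5040 = -8/315.

-8/315


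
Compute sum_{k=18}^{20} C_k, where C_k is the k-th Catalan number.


C_18 through C_20: 477638700, 1767263190, 6564120420
Sum = 477638700 + 1767263190 + 6564120420
= 8809022310

8809022310


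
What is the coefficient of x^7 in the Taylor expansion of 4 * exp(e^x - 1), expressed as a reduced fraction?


exp(e^x - 1) = sum_{k>=0} Bell_k x^k / k!, where Bell_k is the k-th Bell number.
So the coefficient of x^7 is 4 * Bell_7 / 7!.
Computing: Bell_7 = 877 and 7! = 5040, giving
4 * 877/5040 = 877/1260.

877/1260


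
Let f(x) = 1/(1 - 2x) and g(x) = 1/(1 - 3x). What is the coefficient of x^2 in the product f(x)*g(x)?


The coefficient of x^n in f*g is the Cauchy product: sum_{k=0}^{n} a^k * b^(n-k).
With a=2, b=3, n=2:
sum_{k=0}^{2} 2^k * 3^(2-k)
= 19

19


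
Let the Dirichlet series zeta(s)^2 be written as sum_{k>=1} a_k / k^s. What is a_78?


The Dirichlet convolution of the constant function 1 with itself gives (1 * 1)(k) = sum_{d | k} 1 = d(k), the number of positive divisors of k.
Since zeta(s) = sum_{k>=1} 1/k^s, we have zeta(s)^2 = sum_{k>=1} d(k)/k^s, so a_k = d(k).
For k = 78: the divisors are 1, 2, 3, 6, 13, 26, 39, 78.
Count = 8.

8


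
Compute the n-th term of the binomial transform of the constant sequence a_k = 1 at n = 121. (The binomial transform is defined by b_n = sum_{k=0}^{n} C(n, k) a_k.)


With a_k = 1 for all k, b_n = sum_{k=0}^{n} C(n, k) = 2^n by the binomial theorem.
For n = 121: 2^121 = 2658455991569831745807614120560689152.

2658455991569831745807614120560689152


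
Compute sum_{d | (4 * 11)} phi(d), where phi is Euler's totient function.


First, 4 * 11 = 44. One classical identity is sum_{d | n} phi(d) = n (each k in [1, n] has a unique gcd with n, and among the k's with gcd(k, n) = n/d there are phi(d) of them). So the sum equals 44. We also verify directly:
Divisors of 44: 1, 2, 4, 11, 22, 44.
phi values: 1, 1, 2, 10, 10, 20.
Sum = 44.

44


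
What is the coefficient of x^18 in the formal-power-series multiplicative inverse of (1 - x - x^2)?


Let the inverse be f(x) = sum_{k>=0} a_k x^k. From f(x) * (1 - x - x^2) = 1 and matching coefficients:
 x^0: a_0 = 1.
 x^1: a_1 - a_0 = 0, so a_1 = 1.
 x^k (k >= 2): a_k - a_{k-1} - a_{k-2} = 0, i.e. a_k = a_{k-1} + a_{k-2}.
This is the Fibonacci-type recurrence shifted so that a_0 = a_1 = 1.
Iterating: a_0=1, a_1=1, a_2=2, a_3=3, a_4=5, a_5=8, a_6=13, a_7=21, a_8=34, a_9=55, ...
a_18 = 4181.

4181


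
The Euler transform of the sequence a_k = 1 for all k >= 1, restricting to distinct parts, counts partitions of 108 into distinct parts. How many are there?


Partitions of 108 into distinct parts can be computed via generating function.
Product (1+x)(1+x^2)(1+x^3)...
The coefficient of x^108 = 855906

855906


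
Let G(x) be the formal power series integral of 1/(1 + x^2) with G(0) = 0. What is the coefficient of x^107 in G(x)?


1/(1 + x^2) = sum_{j>=0} (-1)^j x^(2j). Integrating termwise with G(0) = 0:
G(x) = sum_{j>=0} (-1)^j x^(2j+1) / (2j+1) = arctan(x).
Only odd powers are nonzero. For x^107 write 107 = 2*53 + 1, giving
(-1)^53 / 107 = -1/107 = -1/107.

-1/107


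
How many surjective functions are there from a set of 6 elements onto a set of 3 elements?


By inclusion-exclusion on which target elements are missed, the number of surjections from an n-set onto a k-set is
surj(n, k) = sum_{j=0}^{k} (-1)^j C(k, j) (k - j)^n.
Equivalently surj(n, k) = k! * S(n, k), where S(n, k) is the Stirling number of the second kind.
For n = 6, k = 3:
S(6, 3) = 90, so
surj = 3! * 90 = 6 * 90 = 540.

540


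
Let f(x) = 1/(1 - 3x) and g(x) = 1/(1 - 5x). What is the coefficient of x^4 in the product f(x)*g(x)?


The coefficient of x^n in f*g is the Cauchy product: sum_{k=0}^{n} a^k * b^(n-k).
With a=3, b=5, n=4:
sum_{k=0}^{4} 3^k * 5^(4-k)
= 1441

1441


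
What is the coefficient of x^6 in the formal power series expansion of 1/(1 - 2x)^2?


The general identity 1/(1 - c x)^r = sum_{k>=0} c^k C(k + r - 1, r - 1) x^k follows by substituting y = c x into 1/(1 - y)^r = sum_{k>=0} C(k + r - 1, r - 1) y^k.
For c = 2, r = 2, k = 6:
2^6 * C(7, 1) = 64 * 7 = 448.

448


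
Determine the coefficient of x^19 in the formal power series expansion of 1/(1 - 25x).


The geometric series identity gives 1/(1 - c x) = sum_{k>=0} c^k x^k, so the coefficient of x^k is c^k.
Here c = 25 and k = 19.
Computing: 25^19 = 363797880709171295166015625

363797880709171295166015625


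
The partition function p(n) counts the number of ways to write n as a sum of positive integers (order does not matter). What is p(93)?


Using the generating function prod_{k>=1} 1/(1-x^k), we compute p(93).
By dynamic programming over parts 1 through 93:
p(93) = 82010177

82010177


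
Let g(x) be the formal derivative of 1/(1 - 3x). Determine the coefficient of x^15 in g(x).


Differentiate termwise: d/dx sum_{k>=0} 3^k x^k = sum_{k>=1} k 3^k x^(k-1) = sum_{j>=0} (j+1) 3^(j+1) x^j.
Equivalently, d/dx [1/(1 - 3x)] = 3/(1 - 3x)^2.
For j = 15: 16 * 3^16 = 16 * 43046721 = 688747536.

688747536


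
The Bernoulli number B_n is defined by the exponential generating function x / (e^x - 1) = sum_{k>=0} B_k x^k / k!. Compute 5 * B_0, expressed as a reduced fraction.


Bernoulli numbers can also be computed recursively via B_0 = 1 and sum_{j=0}^{m} C(m+1, j) B_j = 0 for m >= 1. Odd-index Bernoulli numbers vanish for k >= 3.
Computing B_0 = 1, so 5 * B_0 = 5 * 1 = 5.

5


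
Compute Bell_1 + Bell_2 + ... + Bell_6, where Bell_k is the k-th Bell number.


Recall Bell_k counts set partitions of a k-set (with Bell_0 = 1 by convention).
Bell_1 through Bell_6: 1, 2, 5, 15, 52, 203
Sum = 1 + 2 + 5 + 15 + 52 + 203 = 278.

278


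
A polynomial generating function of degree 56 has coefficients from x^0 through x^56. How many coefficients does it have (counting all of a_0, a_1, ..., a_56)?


A polynomial of degree 56 takes the form a_0 + a_1 x + ... + a_56 x^56.
The number of coefficients is 56 + 1 = 57.

57


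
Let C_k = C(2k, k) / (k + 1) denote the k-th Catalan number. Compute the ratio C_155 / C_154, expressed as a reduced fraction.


Using C_k = (2k)! / (k! (k+1)!), the ratio C_{k+1}/C_k simplifies to
C_{k+1}/C_k = [(2k+2)! / ((k+1)! (k+2)!)] * [k! (k+1)! / (2k)!]
 = (2k+2)(2k+1) / ((k+1)(k+2)) = 2(2k+1) / (k+2).
For k = 154: 2(2*154 + 1) / (154 + 2) = 618/156 = 103/26.

103/26


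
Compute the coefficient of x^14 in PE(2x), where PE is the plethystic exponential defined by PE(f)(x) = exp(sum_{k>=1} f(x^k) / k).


With f(x) = 2x, the exponent is sum_{k>=1} 2 x^k / k = 2 * (-ln(1 - x)). Exponentiating:
PE(2x) = exp(-2 ln(1 - x)) = 1/(1 - x)^2.
By the negative binomial expansion, [x^n] 1/(1 - x)^2 = C(n + 1, 1).
For n = 14: C(15, 1) = 15.

15


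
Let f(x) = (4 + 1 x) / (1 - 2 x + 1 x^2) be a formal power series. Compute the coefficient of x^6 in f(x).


Write f(x) = sum_{k>=0} a_k x^k. Multiplying both sides by 1 - 2 x + 1 x^2 gives
(1 - 2 x + 1 x^2) sum_{k>=0} a_k x^k = 4 + 1 x.
Matching coefficients:
 x^0: a_0 = 4
 x^1: a_1 - 2 a_0 = 1  =>  a_1 = 2*4 + 1 = 9
 x^k (k >= 2): a_k = 2 a_{k-1} - 1 a_{k-2}.
Iterating: a_2 = 14, a_3 = 19, a_4 = 24, a_5 = 29, a_6 = 34.
So the coefficient of x^6 is 34.

34


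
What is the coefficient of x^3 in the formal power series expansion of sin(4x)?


The Maclaurin series is sin(t) = sum_{k>=0} (-1)^k t^(2k+1) / (2k+1)!, so substituting t = 4x, only odd powers of x are nonzero, with coefficient of x^(2k+1) equal to (-1)^k 4^(2k+1) / (2k+1)!.
Write 3 = 2*1 + 1, giving the coefficient (-1)^1 * 4^3 / 3! = -64/6 = -32/3.

-32/3


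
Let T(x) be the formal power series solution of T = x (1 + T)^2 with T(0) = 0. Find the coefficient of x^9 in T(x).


Apply the Lagrange inversion formula: if T = x * phi(T) with phi(t) = (1 + t)^2, then [x^n] T = (1/n) [t^(n-1)] phi(t)^n = (1/n) [t^(n-1)] (1 + t)^(2n) = (1/n) C(2n, n-1).
Using the identity C(2n, n-1) = C(2n, n) * n / (n+1), the unscaled factor equals C(2n, n) / (n+1) = C_n, the n-th Catalan number.
For n = 9: C_9 = C(18, 9) / 10 = 48620/10 = 4862 = 4862.

4862


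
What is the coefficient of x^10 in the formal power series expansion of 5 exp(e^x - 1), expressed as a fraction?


exp(e^x - 1) is the exponential generating function for the Bell numbers Bell_k: exp(e^x - 1) = sum_{k>=0} Bell_k x^k / k!.
So the coefficient of x^10 in 5 exp(e^x - 1) is 5 Bell_10 / 10!.
Computing: Bell_10 = 115975 and 10! = 3628800, giving
5 * 115975/3628800 = 23195/145152.

23195/145152


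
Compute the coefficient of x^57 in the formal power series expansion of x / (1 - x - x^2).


Let f(x) = sum_{k>=0} a_k x^k. Multiplying f(x) * (1 - x - x^2) = x and matching coefficients gives a_0 = 0, a_1 = 1, and a_k = a_{k-1} + a_{k-2} for k >= 2. These are the Fibonacci numbers F_k.
Iterating from F_0 = 0, F_1 = 1:
F_0=0, F_1=1, F_2=1, F_3=2, F_4=3, F_5=5, F_6=8, F_7=13, F_8=21, F_9=34, ...
F_57 = 365435296162.

365435296162


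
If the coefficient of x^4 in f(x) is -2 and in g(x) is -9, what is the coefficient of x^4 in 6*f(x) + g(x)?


Scalar multiplication scales coefficients: 6 * -2 = -12.
Then add the g coefficient: -12 + -9
= -21

-21


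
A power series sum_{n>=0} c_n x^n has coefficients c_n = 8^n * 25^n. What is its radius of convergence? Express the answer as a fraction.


By the root test (Cauchy-Hadamard), the radius is R = 1 / limsup_n |c_n|^(1/n).
Here |c_n|^(1/n) = (8^n * 25^n)^(1/n) = 8 * 25 = 200 for all n.
So R = 1/200 = 1/200.

1/200


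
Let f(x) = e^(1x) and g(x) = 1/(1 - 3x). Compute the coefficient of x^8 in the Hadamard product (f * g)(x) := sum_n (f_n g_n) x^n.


Expanding: f_k = 1^k/k! (from e^(1x)) and g_k = 3^k (from 1/(1 - 3x)). So the Hadamard coefficient (f * g)_k = 1^k 3^k / k! = (3)^k / k!.
For k = 8: 3^8/8! = 6561/40320 = 729/4480.

729/4480


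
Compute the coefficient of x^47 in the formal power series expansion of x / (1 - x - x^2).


Let f(x) = sum_{k>=0} a_k x^k. Multiplying f(x) * (1 - x - x^2) = x and matching coefficients gives a_0 = 0, a_1 = 1, and a_k = a_{k-1} + a_{k-2} for k >= 2. These are the Fibonacci numbers F_k.
Iterating from F_0 = 0, F_1 = 1:
F_0=0, F_1=1, F_2=1, F_3=2, F_4=3, F_5=5, F_6=8, F_7=13, F_8=21, F_9=34, ...
F_47 = 2971215073.

2971215073


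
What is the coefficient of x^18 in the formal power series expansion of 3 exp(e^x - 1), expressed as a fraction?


exp(e^x - 1) is the exponential generating function for the Bell numbers Bell_k: exp(e^x - 1) = sum_{k>=0} Bell_k x^k / k!.
So the coefficient of x^18 in 3 exp(e^x - 1) is 3 Bell_18 / 18!.
Computing: Bell_18 = 682076806159 and 18! = 6402373705728000, giving
3 * 682076806159/6402373705728000 = 97439543737/304874938368000.

97439543737/304874938368000


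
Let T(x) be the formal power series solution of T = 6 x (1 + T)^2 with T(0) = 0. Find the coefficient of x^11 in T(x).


Apply the Lagrange inversion formula: if T = 6 x * phi(T) with phi(t) = (1 + t)^2, then [x^n] T = 6^n * (1/n) [t^(n-1)] phi(t)^n = 6^n * (1/n) [t^(n-1)] (1 + t)^(2n) = 6^n * (1/n) C(2n, n-1).
Using the identity C(2n, n-1) = C(2n, n) * n / (n+1), the unscaled factor equals C(2n, n) / (n+1) = C_n, the n-th Catalan number.
For n = 11: C_11 = C(22, 11) / 12 = 705432/12 = 58786.
With the 6^11 = 362797056 factor, the coefficient is 362797056 * 58786 = 21327387734016.

21327387734016


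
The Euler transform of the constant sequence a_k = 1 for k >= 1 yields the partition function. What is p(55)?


The Euler transform converts the sequence a_k = 1 into the number of integer partitions.
Using the recurrence or dynamic programming:
p(55) = 451276

451276


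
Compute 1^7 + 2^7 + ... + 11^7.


This power sum has a closed form given by Faulhaber's formula
sum_{k=1}^{m} k^p = (1 / (p + 1)) * sum_{j=0}^{p} C(p + 1, j) B_j m^(p + 1 - j),
but for small m direct computation is fastest:
1 + 128 + 2187 + 16384 + 78125 + 279936 + 823543 + 2097152 + 4782969 + 10000000 + 19487171 = 37567596.

37567596


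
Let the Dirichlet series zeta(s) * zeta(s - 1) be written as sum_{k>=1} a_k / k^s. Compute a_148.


Convolution gives a_k = sum_{d | k} d * 1 = sum_{d | k} d = sigma(k), the sum of positive divisors of k.
For k = 148, the divisors are 1, 2, 4, 37, 74, 148, so
sigma(148) = 1 + 2 + 4 + 37 + 74 + 148 = 266.

266


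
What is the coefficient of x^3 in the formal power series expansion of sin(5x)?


The Maclaurin series is sin(t) = sum_{k>=0} (-1)^k t^(2k+1) / (2k+1)!, so substituting t = 5x, only odd powers of x are nonzero, with coefficient of x^(2k+1) equal to (-1)^k 5^(2k+1) / (2k+1)!.
Write 3 = 2*1 + 1, giving the coefficient (-1)^1 * 5^3 / 3! = -125/6 = -125/6.

-125/6


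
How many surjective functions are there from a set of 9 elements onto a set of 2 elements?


By inclusion-exclusion on which target elements are missed, the number of surjections from an n-set onto a k-set is
surj(n, k) = sum_{j=0}^{k} (-1)^j C(k, j) (k - j)^n.
Equivalently surj(n, k) = k! * S(n, k), where S(n, k) is the Stirling number of the second kind.
For n = 9, k = 2:
S(9, 2) = 255, so
surj = 2! * 255 = 2 * 255 = 510.

510


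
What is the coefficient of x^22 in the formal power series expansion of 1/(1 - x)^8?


The negative binomial / multiset identity is
1/(1 - x)^r = sum_{k>=0} C(k + r - 1, r - 1) x^k.
Here r = 8 and k = 22, so the coefficient is
C(22 + 7, 7) = C(29, 7)
= 1560780

1560780


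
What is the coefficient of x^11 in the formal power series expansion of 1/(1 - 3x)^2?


The general identity 1/(1 - c x)^r = sum_{k>=0} c^k C(k + r - 1, r - 1) x^k follows by substituting y = c x into 1/(1 - y)^r = sum_{k>=0} C(k + r - 1, r - 1) y^k.
For c = 3, r = 2, k = 11:
3^11 * C(12, 1) = 177147 * 12 = 2125764.

2125764


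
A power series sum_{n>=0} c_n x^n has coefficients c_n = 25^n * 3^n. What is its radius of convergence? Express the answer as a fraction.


By the root test (Cauchy-Hadamard), the radius is R = 1 / limsup_n |c_n|^(1/n).
Here |c_n|^(1/n) = (25^n * 3^n)^(1/n) = 25 * 3 = 75 for all n.
So R = 1/75 = 1/75.

1/75


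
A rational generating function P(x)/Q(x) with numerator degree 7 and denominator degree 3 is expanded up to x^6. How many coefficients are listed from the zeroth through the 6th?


Expanding up to x^6 gives the coefficients for x^0, x^1, ..., x^6.
That is 6 + 1 = 7 coefficients in total.

7


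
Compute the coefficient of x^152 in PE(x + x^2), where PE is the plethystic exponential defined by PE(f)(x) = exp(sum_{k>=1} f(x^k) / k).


With f(x) = x + x^2, the exponent is sum_{k>=1} (x^k + x^(2k)) / k = -ln(1 - x) - ln(1 - x^2). Exponentiating:
PE(x + x^2) = 1 / ((1 - x)(1 - x^2)).
This is the generating function for partitions of n into parts of size 1 or 2. The number of 2's can be any j in 0..76, and the rest are 1's, so
[x^152] = floor(152/2) + 1 = 77.

77


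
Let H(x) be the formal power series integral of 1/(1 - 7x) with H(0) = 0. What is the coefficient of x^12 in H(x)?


1/(1 - 7x) = sum_{k>=0} 7^k x^k. Integrating termwise with H(0) = 0:
H(x) = sum_{k>=0} 7^k x^(k+1) / (k+1) = sum_{m>=1} 7^(m-1) x^m / m.
For m = 12: 7^11/12 = 1977326743/12 = 1977326743/12.

1977326743/12


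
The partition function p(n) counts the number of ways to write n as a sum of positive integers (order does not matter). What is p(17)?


Using the generating function prod_{k>=1} 1/(1-x^k), we compute p(17).
By dynamic programming over parts 1 through 17:
p(17) = 297

297


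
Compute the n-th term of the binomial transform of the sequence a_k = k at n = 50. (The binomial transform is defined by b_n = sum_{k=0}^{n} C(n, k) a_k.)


With a_k = k, b_n = sum_{k=0}^{n} C(n, k) k. Using k * C(n, k) = n * C(n-1, k-1) gives b_n = n * sum_{k>=1} C(n-1, k-1) = n * 2^(n-1).
For n = 50: 50 * 2^49 = 50 * 562949953421312 = 28147497671065600.

28147497671065600


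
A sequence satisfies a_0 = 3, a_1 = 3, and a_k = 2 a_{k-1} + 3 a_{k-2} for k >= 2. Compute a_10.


The characteristic equation is t^2 - 2 t - 3 = 0, with roots r_1 = 3 and r_2 = -1 (so c_1 = r_1 + r_2, c_2 = -r_1 r_2 as required).
One can use the closed form a_n = A r_1^n + B r_2^n, but direct iteration is more reliable:
a_0 = 3, a_1 = 3, a_2 = 15, a_3 = 39, a_4 = 123, a_5 = 363, a_6 = 1095, a_7 = 3279, a_8 = 9843, a_9 = 29523, a_10 = 88575.
So a_10 = 88575.

88575


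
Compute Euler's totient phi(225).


phi(n) counts integers in [1, n] coprime to n. Using the multiplicative formula phi(n) = n * prod_{p | n} (1 - 1/p):
225 = 3^2 * 5^2, so
phi(225) = 225 * (1 - 1/3) * (1 - 1/5) = 120.

120


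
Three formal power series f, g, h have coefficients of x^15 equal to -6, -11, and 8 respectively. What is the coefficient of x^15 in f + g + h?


Series addition is componentwise:
-6 + -11 + 8
= -9

-9


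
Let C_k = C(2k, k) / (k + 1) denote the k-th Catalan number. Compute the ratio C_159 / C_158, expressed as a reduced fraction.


Using C_k = (2k)! / (k! (k+1)!), the ratio C_{k+1}/C_k simplifies to
C_{k+1}/C_k = [(2k+2)! / ((k+1)! (k+2)!)] * [k! (k+1)! / (2k)!]
 = (2k+2)(2k+1) / ((k+1)(k+2)) = 2(2k+1) / (k+2).
For k = 158: 2(2*158 + 1) / (158 + 2) = 634/160 = 317/80.

317/80


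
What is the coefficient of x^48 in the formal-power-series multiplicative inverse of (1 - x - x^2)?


Let the inverse be f(x) = sum_{k>=0} a_k x^k. From f(x) * (1 - x - x^2) = 1 and matching coefficients:
 x^0: a_0 = 1.
 x^1: a_1 - a_0 = 0, so a_1 = 1.
 x^k (k >= 2): a_k - a_{k-1} - a_{k-2} = 0, i.e. a_k = a_{k-1} + a_{k-2}.
This is the Fibonacci-type recurrence shifted so that a_0 = a_1 = 1.
Iterating: a_0=1, a_1=1, a_2=2, a_3=3, a_4=5, a_5=8, a_6=13, a_7=21, a_8=34, a_9=55, ...
a_48 = 7778742049.

7778742049


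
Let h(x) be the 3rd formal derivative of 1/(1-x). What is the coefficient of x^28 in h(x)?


Differentiating 3 times: d^3/dx^3 [1/(1-x)] = 3!/(1-x)^4.
The expansion 1/(1-x)^4 = sum_{k>=0} C(k+3, 3) x^k, so the coefficient of x^n in 3!/(1-x)^4 is 3! * C(n+3, 3).
For n = 28: 6 * C(31, 3) = 6 * 4495 = 26970

26970


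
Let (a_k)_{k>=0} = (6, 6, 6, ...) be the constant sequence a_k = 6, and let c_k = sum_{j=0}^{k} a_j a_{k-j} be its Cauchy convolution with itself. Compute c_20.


Since a_j = 6 for all j >= 0, the convolution sum becomes
c_k = sum_{j=0}^{k} 6 * 6 = 36 * (k + 1).
Equivalently, the generating function of (a_k) is 6/(1 - x) and its square is 36/(1 - x)^2 = sum_{k>=0} 36(k + 1) x^k.
For k = 20: 36 * 21 = 756.

756


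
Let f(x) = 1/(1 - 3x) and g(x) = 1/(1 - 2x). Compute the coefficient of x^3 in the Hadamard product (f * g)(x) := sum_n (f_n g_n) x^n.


f has coefficients f_k = 3^k and g has coefficients g_k = 2^k, so the Hadamard product has coefficient (f*g)_k = 3^k * 2^k = 6^k.
For k = 3: 6^3 = 216.

216


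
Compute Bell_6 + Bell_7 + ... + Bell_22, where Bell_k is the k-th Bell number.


Recall Bell_k counts set partitions of a k-set (with Bell_0 = 1 by convention).
Bell_6 through Bell_22: 203, 877, 4140, 21147, 115975, 678570, 4213597, 27644437, 190899322, 1382958545, 10480142147, 82864869804, 682076806159, 5832742205057, 51724158235372, 474869816156751, 4506715738447323
Sum = 203 + 877 + 4140 + 21147 + 115975 + 678570 + 4213597 + 27644437 + 190899322 + 1382958545 + 10480142147 + 82864869804 + 682076806159 + 5832742205057 + 51724158235372 + 474869816156751 + 4506715738447323 = 5039919483399426.

5039919483399426


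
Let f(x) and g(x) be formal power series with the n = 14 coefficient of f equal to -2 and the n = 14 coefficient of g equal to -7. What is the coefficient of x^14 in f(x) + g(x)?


Addition of formal power series is termwise.
The coefficient of x^14 in f + g = -2 + -7
= -9

-9


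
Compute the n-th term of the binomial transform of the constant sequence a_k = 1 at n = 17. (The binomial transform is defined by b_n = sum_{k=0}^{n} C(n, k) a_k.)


With a_k = 1 for all k, b_n = sum_{k=0}^{n} C(n, k) = 2^n by the binomial theorem.
For n = 17: 2^17 = 131072.

131072


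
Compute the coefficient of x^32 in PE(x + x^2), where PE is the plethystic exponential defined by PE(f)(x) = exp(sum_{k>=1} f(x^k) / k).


With f(x) = x + x^2, the exponent is sum_{k>=1} (x^k + x^(2k)) / k = -ln(1 - x) - ln(1 - x^2). Exponentiating:
PE(x + x^2) = 1 / ((1 - x)(1 - x^2)).
This is the generating function for partitions of n into parts of size 1 or 2. The number of 2's can be any j in 0..16, and the rest are 1's, so
[x^32] = floor(32/2) + 1 = 17.

17


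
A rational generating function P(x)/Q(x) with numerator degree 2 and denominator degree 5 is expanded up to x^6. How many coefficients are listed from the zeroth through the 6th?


Expanding up to x^6 gives the coefficients for x^0, x^1, ..., x^6.
That is 6 + 1 = 7 coefficients in total.

7


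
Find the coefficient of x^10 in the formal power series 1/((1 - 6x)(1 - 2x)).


By partial fractions or Cauchy convolution:
The coefficient equals sum_{k=0}^{10} 6^k * 2^(10-k).
= 90698752

90698752


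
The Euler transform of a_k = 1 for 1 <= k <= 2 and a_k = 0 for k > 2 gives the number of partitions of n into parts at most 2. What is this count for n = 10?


Partitions of 10 into parts at most 2:
Using generating function (1-x)^(-1)(1-x^2)^(-1),
the coefficient of x^10 = 6

6


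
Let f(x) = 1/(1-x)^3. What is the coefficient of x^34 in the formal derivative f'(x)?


Differentiate: d/dx [ 1/(1-x)^r ] = r / (1-x)^(r+1).
Here r = 3, so f'(x) = 3 / (1-x)^4.
The expansion of 1/(1-x)^(r+1) has coefficient of x^n equal to C(n+r, r).
So the coefficient of x^34 in f'(x) is
3 * C(37, 3) = 3 * 7770 = 23310

23310


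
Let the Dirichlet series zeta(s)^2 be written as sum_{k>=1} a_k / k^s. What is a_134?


The Dirichlet convolution of the constant function 1 with itself gives (1 * 1)(k) = sum_{d | k} 1 = d(k), the number of positive divisors of k.
Since zeta(s) = sum_{k>=1} 1/k^s, we have zeta(s)^2 = sum_{k>=1} d(k)/k^s, so a_k = d(k).
For k = 134: the divisors are 1, 2, 67, 134.
Count = 4.

4


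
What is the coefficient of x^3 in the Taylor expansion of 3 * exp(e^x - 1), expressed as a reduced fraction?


exp(e^x - 1) = sum_{k>=0} Bell_k x^k / k!, where Bell_k is the k-th Bell number.
So the coefficient of x^3 is 3 * Bell_3 / 3!.
Computing: Bell_3 = 5 and 3! = 6, giving
3 * 5/6 = 5/2.

5/2


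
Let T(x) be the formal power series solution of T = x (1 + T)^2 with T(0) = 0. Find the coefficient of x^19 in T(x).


Apply the Lagrange inversion formula: if T = x * phi(T) with phi(t) = (1 + t)^2, then [x^n] T = (1/n) [t^(n-1)] phi(t)^n = (1/n) [t^(n-1)] (1 + t)^(2n) = (1/n) C(2n, n-1).
Using the identity C(2n, n-1) = C(2n, n) * n / (n+1), the unscaled factor equals C(2n, n) / (n+1) = C_n, the n-th Catalan number.
For n = 19: C_19 = C(38, 19) / 20 = 35345263800/20 = 1767263190 = 1767263190.

1767263190


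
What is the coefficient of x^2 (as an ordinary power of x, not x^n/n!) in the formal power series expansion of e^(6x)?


The exponential series is e^y = sum_{k>=0} y^k / k!. Substituting y = 6x gives
e^(6x) = sum_{k>=0} 6^k x^k / k!.
So the coefficient of x^n is a^n/n! with a = 6, n = 2:
6^2 / 2! = 36/2 = 18

18


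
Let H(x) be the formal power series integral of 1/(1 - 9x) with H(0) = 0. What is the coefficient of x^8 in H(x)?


1/(1 - 9x) = sum_{k>=0} 9^k x^k. Integrating termwise with H(0) = 0:
H(x) = sum_{k>=0} 9^k x^(k+1) / (k+1) = sum_{m>=1} 9^(m-1) x^m / m.
For m = 8: 9^7/8 = 4782969/8 = 4782969/8.

4782969/8


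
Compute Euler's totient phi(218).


phi(n) counts integers in [1, n] coprime to n. Using the multiplicative formula phi(n) = n * prod_{p | n} (1 - 1/p):
218 = 2 * 109, so
phi(218) = 218 * (1 - 1/2) * (1 - 1/109) = 108.

108


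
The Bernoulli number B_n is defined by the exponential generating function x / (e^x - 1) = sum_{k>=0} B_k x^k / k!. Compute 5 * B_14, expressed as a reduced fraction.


Bernoulli numbers can also be computed recursively via B_0 = 1 and sum_{j=0}^{m} C(m+1, j) B_j = 0 for m >= 1. Odd-index Bernoulli numbers vanish for k >= 3.
Computing B_14 = 7/6, so 5 * B_14 = 5 * 7/6 = 35/6.

35/6


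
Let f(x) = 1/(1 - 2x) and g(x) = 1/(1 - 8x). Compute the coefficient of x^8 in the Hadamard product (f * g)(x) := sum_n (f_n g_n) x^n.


f has coefficients f_k = 2^k and g has coefficients g_k = 8^k, so the Hadamard product has coefficient (f*g)_k = 2^k * 8^k = 16^k.
For k = 8: 16^8 = 4294967296.

4294967296


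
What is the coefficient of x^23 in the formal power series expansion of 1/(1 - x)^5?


The negative binomial / multiset identity is
1/(1 - x)^r = sum_{k>=0} C(k + r - 1, r - 1) x^k.
Here r = 5 and k = 23, so the coefficient is
C(23 + 4, 4) = C(27, 4)
= 17550

17550


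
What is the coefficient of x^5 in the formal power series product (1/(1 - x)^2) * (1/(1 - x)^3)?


Combine the factors: (1/(1 - x)^2) * (1/(1 - x)^3) = 1/(1 - x)^5.
Then use 1/(1 - x)^r = sum_{k>=0} C(k + r - 1, r - 1) x^k with r = 5 and k = 5:
C(9, 4) = 126.

126


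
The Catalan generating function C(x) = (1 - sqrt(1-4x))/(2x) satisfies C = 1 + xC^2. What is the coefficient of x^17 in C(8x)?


Substituting x -> 8x scales the n-th coefficient by 8^n, so [x^17] C(8x) = 8^17 * C_17.
C_17 = C(2*17, 17)/(18) = 2333606220/18 = 129644790.
So 8^17 * 129644790 = 2251799813685248 * 129644790 = 291934113967263103057920.

291934113967263103057920


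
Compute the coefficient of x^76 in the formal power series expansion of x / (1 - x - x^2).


Let f(x) = sum_{k>=0} a_k x^k. Multiplying f(x) * (1 - x - x^2) = x and matching coefficients gives a_0 = 0, a_1 = 1, and a_k = a_{k-1} + a_{k-2} for k >= 2. These are the Fibonacci numbers F_k.
Iterating from F_0 = 0, F_1 = 1:
F_0=0, F_1=1, F_2=1, F_3=2, F_4=3, F_5=5, F_6=8, F_7=13, F_8=21, F_9=34, ...
F_76 = 3416454622906707.

3416454622906707


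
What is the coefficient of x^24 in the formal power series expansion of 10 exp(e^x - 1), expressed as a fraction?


exp(e^x - 1) is the exponential generating function for the Bell numbers Bell_k: exp(e^x - 1) = sum_{k>=0} Bell_k x^k / k!.
So the coefficient of x^24 in 10 exp(e^x - 1) is 10 Bell_24 / 24!.
Computing: Bell_24 = 445958869294805289 and 24! = 620448401733239439360000, giving
10 * 445958869294805289/620448401733239439360000 = 148652956431601763/20681613391107981312000.

148652956431601763/20681613391107981312000


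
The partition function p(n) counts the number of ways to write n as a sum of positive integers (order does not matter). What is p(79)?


Using the generating function prod_{k>=1} 1/(1-x^k), we compute p(79).
By dynamic programming over parts 1 through 79:
p(79) = 13848650

13848650


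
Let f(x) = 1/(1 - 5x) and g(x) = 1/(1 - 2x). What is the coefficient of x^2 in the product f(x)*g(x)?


The coefficient of x^n in f*g is the Cauchy product: sum_{k=0}^{n} a^k * b^(n-k).
With a=5, b=2, n=2:
sum_{k=0}^{2} 5^k * 2^(2-k)
= 39

39


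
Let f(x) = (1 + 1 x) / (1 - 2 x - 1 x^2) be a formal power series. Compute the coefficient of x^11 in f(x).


Write f(x) = sum_{k>=0} a_k x^k. Multiplying both sides by 1 - 2 x - 1 x^2 gives
(1 - 2 x - 1 x^2) sum_{k>=0} a_k x^k = 1 + 1 x.
Matching coefficients:
 x^0: a_0 = 1
 x^1: a_1 - 2 a_0 = 1  =>  a_1 = 2*1 + 1 = 3
 x^k (k >= 2): a_k = 2 a_{k-1} + 1 a_{k-2}.
Iterating: a_2 = 7, a_3 = 17, a_4 = 41, a_5 = 99, a_6 = 239, a_7 = 577, a_8 = 1393, a_9 = 3363, a_10 = 8119, a_11 = 19601.
So the coefficient of x^11 is 19601.

19601


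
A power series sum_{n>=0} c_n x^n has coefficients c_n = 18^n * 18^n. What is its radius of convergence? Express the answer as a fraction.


By the root test (Cauchy-Hadamard), the radius is R = 1 / limsup_n |c_n|^(1/n).
Here |c_n|^(1/n) = (18^n * 18^n)^(1/n) = 18 * 18 = 324 for all n.
So R = 1/324 = 1/324.

1/324


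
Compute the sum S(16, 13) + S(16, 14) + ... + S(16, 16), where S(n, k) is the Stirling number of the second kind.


By definition, S(n, k) counts partitions of an n-set into exactly k nonempty blocks.
Computing row n = 16 for k = 13..16:
S(16, k): 165620, 6020, 120, 1
Sum = 171761.

171761


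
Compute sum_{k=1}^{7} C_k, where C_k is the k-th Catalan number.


C_1 through C_7: 1, 2, 5, 14, 42, 132, 429
Sum = 1 + 2 + 5 + 14 + 42 + 132 + 429
= 625

625


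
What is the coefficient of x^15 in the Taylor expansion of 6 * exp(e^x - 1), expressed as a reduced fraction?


exp(e^x - 1) = sum_{k>=0} Bell_k x^k / k!, where Bell_k is the k-th Bell number.
So the coefficient of x^15 is 6 * Bell_15 / 15!.
Computing: Bell_15 = 1382958545 and 15! = 1307674368000, giving
6 * 1382958545/1307674368000 = 276591709/43589145600.

276591709/43589145600


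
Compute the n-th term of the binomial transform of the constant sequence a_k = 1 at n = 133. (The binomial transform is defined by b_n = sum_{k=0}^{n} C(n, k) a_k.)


With a_k = 1 for all k, b_n = sum_{k=0}^{n} C(n, k) = 2^n by the binomial theorem.
For n = 133: 2^133 = 10889035741470030830827987437816582766592.

10889035741470030830827987437816582766592


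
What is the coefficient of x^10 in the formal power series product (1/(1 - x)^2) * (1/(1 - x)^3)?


Combine the factors: (1/(1 - x)^2) * (1/(1 - x)^3) = 1/(1 - x)^5.
Then use 1/(1 - x)^r = sum_{k>=0} C(k + r - 1, r - 1) x^k with r = 5 and k = 10:
C(14, 4) = 1001.

1001


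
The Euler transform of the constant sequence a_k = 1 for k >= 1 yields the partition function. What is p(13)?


The Euler transform converts the sequence a_k = 1 into the number of integer partitions.
Using the recurrence or dynamic programming:
p(13) = 101

101


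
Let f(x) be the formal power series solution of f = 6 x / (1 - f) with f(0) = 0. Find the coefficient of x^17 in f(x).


Apply Lagrange inversion: f = 6 x * phi(f) with phi(t) = 1/(1 - t), so
[x^n] f = 6^n * (1/n) [t^(n-1)] phi(t)^n = 6^n * (1/n) [t^(n-1)] (1 - t)^(-n) = 6^n * (1/n) C(2n - 2, n - 1) = 6^n * C_{n-1}.
For n = 17: C_16 = C(32, 16) / 17 = 601080390/17 = 35357670.
With the 6^17 = 16926659444736 factor, the coefficient is 16926659444736 * 35357670 = 598487238849358725120.

598487238849358725120


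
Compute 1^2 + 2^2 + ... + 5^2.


This power sum has a closed form given by Faulhaber's formula
sum_{k=1}^{m} k^p = (1 / (p + 1)) * sum_{j=0}^{p} C(p + 1, j) B_j m^(p + 1 - j),
but for small m direct computation is fastest:
1 + 4 + 9 + 16 + 25 = 55.

55


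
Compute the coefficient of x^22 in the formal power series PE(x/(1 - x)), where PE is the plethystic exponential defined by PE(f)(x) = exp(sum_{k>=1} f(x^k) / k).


For f(x) = x/(1 - x) we have
sum_{k>=1} f(x^k) / k = sum_{k>=1} (1/k) * x^k / (1 - x^k) = sum_{k, m >= 1} x^(k m) / k,
which after exponentiating simplifies to
PE(x/(1 - x)) = prod_{k>=1} 1 / (1 - x^k).
This is the generating function for the partition function p(n), so the coefficient of x^22 is p(22).
Computing p(22) by dynamic programming over parts 1, 2, ..., 22: p(22) = 1002.

1002


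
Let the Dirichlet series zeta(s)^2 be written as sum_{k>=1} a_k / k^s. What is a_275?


The Dirichlet convolution of the constant function 1 with itself gives (1 * 1)(k) = sum_{d | k} 1 = d(k), the number of positive divisors of k.
Since zeta(s) = sum_{k>=1} 1/k^s, we have zeta(s)^2 = sum_{k>=1} d(k)/k^s, so a_k = d(k).
For k = 275: the divisors are 1, 5, 11, 25, 55, 275.
Count = 6.

6


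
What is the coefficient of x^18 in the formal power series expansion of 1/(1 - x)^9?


The negative binomial / multiset identity is
1/(1 - x)^r = sum_{k>=0} C(k + r - 1, r - 1) x^k.
Here r = 9 and k = 18, so the coefficient is
C(18 + 8, 8) = C(26, 8)
= 1562275

1562275


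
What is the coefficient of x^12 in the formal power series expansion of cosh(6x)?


The Maclaurin series is cosh(t) = sum_{m>=0} t^(2m) / (2m)!, so substituting t = 6x, only even powers of x are nonzero, with coefficient of x^(2m) equal to 6^(2m) / (2m)!.
For x^12 the coefficient is 6^12/12! = 2176782336/479001600 = 8748/1925.

8748/1925


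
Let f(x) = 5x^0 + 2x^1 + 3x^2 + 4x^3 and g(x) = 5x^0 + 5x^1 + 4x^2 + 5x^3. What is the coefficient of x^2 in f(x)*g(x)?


Cauchy product at x^2:
5*4 + 2*5 + 3*5
= 45

45


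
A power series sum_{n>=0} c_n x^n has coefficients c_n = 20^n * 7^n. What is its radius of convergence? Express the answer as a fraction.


By the root test (Cauchy-Hadamard), the radius is R = 1 / limsup_n |c_n|^(1/n).
Here |c_n|^(1/n) = (20^n * 7^n)^(1/n) = 20 * 7 = 140 for all n.
So R = 1/140 = 1/140.

1/140
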